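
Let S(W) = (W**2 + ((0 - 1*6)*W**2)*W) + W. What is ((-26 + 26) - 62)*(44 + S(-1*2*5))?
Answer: -380308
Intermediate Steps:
S(W) = W + W**2 - 6*W**3 (S(W) = (W**2 + ((0 - 6)*W**2)*W) + W = (W**2 + (-6*W**2)*W) + W = (W**2 - 6*W**3) + W = W + W**2 - 6*W**3)
((-26 + 26) - 62)*(44 + S(-1*2*5)) = ((-26 + 26) - 62)*(44 + (-1*2*5)*(1 - 1*2*5 - 6*(-1*2*5)**2)) = (0 - 62)*(44 + (-2*5)*(1 - 2*5 - 6*(-2*5)**2)) = -62*(44 - 10*(1 - 10 - 6*(-10)**2)) = -62*(44 - 10*(1 - 10 - 6*100)) = -62*(44 - 10*(1 - 10 - 600)) = -62*(44 - 10*(-609)) = -62*(44 + 6090) = -62*6134 = -380308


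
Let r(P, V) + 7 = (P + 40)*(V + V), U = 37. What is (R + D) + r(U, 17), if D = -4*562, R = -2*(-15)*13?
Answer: 753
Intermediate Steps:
R = 390 (R = 30*13 = 390)
r(P, V) = -7 + 2*V*(40 + P) (r(P, V) = -7 + (P + 40)*(V + V) = -7 + (40 + P)*(2*V) = -7 + 2*V*(40 + P))
D = -2248
(R + D) + r(U, 17) = (390 - 2248) + (-7 + 80*17 + 2*37*17) = -1858 + (-7 + 1360 + 1258) = -1858 + 2611 = 753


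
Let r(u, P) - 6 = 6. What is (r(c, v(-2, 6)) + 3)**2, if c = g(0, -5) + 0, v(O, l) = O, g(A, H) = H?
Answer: 225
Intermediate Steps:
c = -5 (c = -5 + 0 = -5)
r(u, P) = 12 (r(u, P) = 6 + 6 = 12)
(r(c, v(-2, 6)) + 3)**2 = (12 + 3)**2 = 15**2 = 225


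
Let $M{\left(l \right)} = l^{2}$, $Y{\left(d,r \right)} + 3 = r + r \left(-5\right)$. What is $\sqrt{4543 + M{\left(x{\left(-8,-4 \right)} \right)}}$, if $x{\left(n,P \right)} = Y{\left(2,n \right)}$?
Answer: $2 \sqrt{1346} \approx 73.376$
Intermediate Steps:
$Y{\left(d,r \right)} = -3 - 4 r$ ($Y{\left(d,r \right)} = -3 + \left(r + r \left(-5\right)\right) = -3 + \left(r - 5 r\right) = -3 - 4 r$)
$x{\left(n,P \right)} = -3 - 4 n$
$\sqrt{4543 + M{\left(x{\left(-8,-4 \right)} \right)}} = \sqrt{4543 + \left(-3 - -32\right)^{2}} = \sqrt{4543 + \left(-3 + 32\right)^{2}} = \sqrt{4543 + 29^{2}} = \sqrt{4543 + 841} = \sqrt{5384} = 2 \sqrt{1346}$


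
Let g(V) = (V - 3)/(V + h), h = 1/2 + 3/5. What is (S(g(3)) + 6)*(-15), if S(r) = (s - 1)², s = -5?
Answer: -630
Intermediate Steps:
h = 11/10 (h = 1*(½) + 3*(⅕) = ½ + ⅗ = 11/10 ≈ 1.1000)
g(V) = (-3 + V)/(11/10 + V) (g(V) = (V - 3)/(V + 11/10) = (-3 + V)/(11/10 + V))
S(r) = 36 (S(r) = (-5 - 1)² = (-6)² = 36)
(S(g(3)) + 6)*(-15) = (36 + 6)*(-15) = 42*(-15) = -630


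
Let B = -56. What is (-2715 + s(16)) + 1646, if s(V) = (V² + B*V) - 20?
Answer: -1729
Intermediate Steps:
s(V) = -20 + V² - 56*V (s(V) = (V² - 56*V) - 20 = -20 + V² - 56*V)
(-2715 + s(16)) + 1646 = (-2715 + (-20 + 16² - 56*16)) + 1646 = (-2715 + (-20 + 256 - 896)) + 1646 = (-2715 - 660) + 1646 = -3375 + 1646 = -1729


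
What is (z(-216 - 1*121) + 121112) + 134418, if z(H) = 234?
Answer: 255764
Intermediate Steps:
(z(-216 - 1*121) + 121112) + 134418 = (234 + 121112) + 134418 = 121346 + 134418 = 255764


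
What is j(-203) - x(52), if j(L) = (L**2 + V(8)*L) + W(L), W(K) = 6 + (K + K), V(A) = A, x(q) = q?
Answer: 39133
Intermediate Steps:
W(K) = 6 + 2*K
j(L) = 6 + L**2 + 10*L (j(L) = (L**2 + 8*L) + (6 + 2*L) = 6 + L**2 + 10*L)
j(-203) - x(52) = (6 + (-203)**2 + 10*(-203)) - 1*52 = (6 + 41209 - 2030) - 52 = 39185 - 52 = 39133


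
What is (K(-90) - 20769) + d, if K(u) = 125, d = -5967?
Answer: -26611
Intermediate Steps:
(K(-90) - 20769) + d = (125 - 20769) - 5967 = -20644 - 5967 = -26611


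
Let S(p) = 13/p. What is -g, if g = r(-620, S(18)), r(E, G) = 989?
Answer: -989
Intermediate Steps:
g = 989
-g = -1*989 = -989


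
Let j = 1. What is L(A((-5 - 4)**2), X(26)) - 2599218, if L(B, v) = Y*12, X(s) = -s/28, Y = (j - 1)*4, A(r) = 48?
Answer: -2599218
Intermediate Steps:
Y = 0 (Y = (1 - 1)*4 = 0*4 = 0)
X(s) = -s/28
L(B, v) = 0 (L(B, v) = 0*12 = 0)
L(A((-5 - 4)**2), X(26)) - 2599218 = 0 - 2599218 = -2599218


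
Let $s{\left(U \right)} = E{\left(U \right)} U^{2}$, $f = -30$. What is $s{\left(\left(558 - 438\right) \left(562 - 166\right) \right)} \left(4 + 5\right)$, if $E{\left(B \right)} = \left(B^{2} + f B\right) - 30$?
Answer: $45864215478588672000$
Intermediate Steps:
$E{\left(B \right)} = -30 + B^{2} - 30 B$ ($E{\left(B \right)} = \left(B^{2} - 30 B\right) - 30 = -30 + B^{2} - 30 B$)
$s{\left(U \right)} = U^{2} \left(-30 + U^{2} - 30 U\right)$ ($s{\left(U \right)} = \left(-30 + U^{2} - 30 U\right) U^{2} = U^{2} \left(-30 + U^{2} - 30 U\right)$)
$s{\left(\left(558 - 438\right) \left(562 - 166\right) \right)} \left(4 + 5\right) = \left(\left(558 - 438\right) \left(562 - 166\right)\right)^{2} \left(-30 + \left(\left(558 - 438\right) \left(562 - 166\right)\right)^{2} - 30 \left(558 - 438\right) \left(562 - 166\right)\right) \left(4 + 5\right) = \left(\left(558 - 438\right) 396\right)^{2} \left(-30 + \left(\left(558 - 438\right) 396\right)^{2} - 30 \left(558 - 438\right) 396\right) 9 = \left(120 \cdot 396\right)^{2} \left(-30 + \left(120 \cdot 396\right)^{2} - 30 \cdot 120 \cdot 396\right) 9 = 47520^{2} \left(-30 + 47520^{2} - 1425600\right) 9 = 2258150400 \left(-30 + 2258150400 - 1425600\right) 9 = 2258150400 \cdot 2256724770 \cdot 9 = 5096023942065408000 \cdot 9 = 45864215478588672000$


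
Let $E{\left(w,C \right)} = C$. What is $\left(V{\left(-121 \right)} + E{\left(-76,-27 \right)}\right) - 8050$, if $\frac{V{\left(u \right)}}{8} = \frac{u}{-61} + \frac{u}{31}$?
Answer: $- \frac{15302647}{1891} \approx -8092.4$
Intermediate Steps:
$V{\left(u \right)} = \frac{240 u}{1891}$ ($V{\left(u \right)} = 8 \left(\frac{u}{-61} + \frac{u}{31}\right) = 8 \left(u \left(- \frac{1}{61}\right) + u \frac{1}{31}\right) = 8 \left(- \frac{u}{61} + \frac{u}{31}\right) = 8 \frac{30 u}{1891} = \frac{240 u}{1891}$)
$\left(V{\left(-121 \right)} + E{\left(-76,-27 \right)}\right) - 8050 = \left(\frac{240}{1891} \left(-121\right) - 27\right) - 8050 = \left(- \frac{29040}{1891} - 27\right) - 8050 = - \frac{80097}{1891} - 8050 = - \frac{15302647}{1891}$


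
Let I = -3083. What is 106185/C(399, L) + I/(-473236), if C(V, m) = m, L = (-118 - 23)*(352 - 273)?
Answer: -16738741041/1757125268 ≈ -9.5262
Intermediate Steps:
L = -11139 (L = -141*79 = -11139)
106185/C(399, L) + I/(-473236) = 106185/(-11139) - 3083/(-473236) = 106185*(-1/11139) - 3083*(-1/473236) = -35395/3713 + 3083/473236 = -16738741041/1757125268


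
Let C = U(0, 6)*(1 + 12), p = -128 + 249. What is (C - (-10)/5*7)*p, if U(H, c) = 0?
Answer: 1694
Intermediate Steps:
p = 121
C = 0 (C = 0*(1 + 12) = 0*13 = 0)
(C - (-10)/5*7)*p = (0 - (-10)/5*7)*121 = (0 - 5*(-⅖)*7)*121 = (0 + 2*7)*121 = (0 + 14)*121 = 14*121 = 1694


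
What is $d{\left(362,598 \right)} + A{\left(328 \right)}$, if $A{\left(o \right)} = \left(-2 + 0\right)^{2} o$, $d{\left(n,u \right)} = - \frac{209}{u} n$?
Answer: $\frac{354459}{299} \approx 1185.5$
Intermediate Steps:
$d{\left(n,u \right)} = - \frac{209 n}{u}$
$A{\left(o \right)} = 4 o$ ($A{\left(o \right)} = \left(-2\right)^{2} o = 4 o$)
$d{\left(362,598 \right)} + A{\left(328 \right)} = \left(-209\right) 362 \cdot \frac{1}{598} + 4 \cdot 328 = \left(-209\right) 362 \cdot \frac{1}{598} + 1312 = - \frac{37829}{299} + 1312 = \frac{354459}{299}$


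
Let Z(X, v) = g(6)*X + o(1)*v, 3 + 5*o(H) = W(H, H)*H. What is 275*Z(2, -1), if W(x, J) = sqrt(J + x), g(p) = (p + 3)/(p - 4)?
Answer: 2640 - 55*sqrt(2) ≈ 2562.2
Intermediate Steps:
g(p) = (3 + p)/(-4 + p)
o(H) = -3/5 + sqrt(2)*H**(3/2)/5 (o(H) = -3/5 + (sqrt(H + H)*H)/5 = -3/5 + (sqrt(2*H)*H)/5 = -3/5 + ((sqrt(2)*sqrt(H))*H)/5 = -3/5 + (sqrt(2)*H**(3/2))/5 = -3/5 + sqrt(2)*H**(3/2)/5)
Z(X, v) = 9*X/2 + v*(-3/5 + sqrt(2)/5) (Z(X, v) = ((3 + 6)/(-4 + 6))*X + (-3/5 + sqrt(2)*1**(3/2)/5)*v = (9/2)*X + (-3/5 + (1/5)*sqrt(2)*1)*v = ((1/2)*9)*X + (-3/5 + sqrt(2)/5)*v = 9*X/2 + v*(-3/5 + sqrt(2)/5))
275*Z(2, -1) = 275*((9/2)*2 - 1/5*(-1)*(3 - sqrt(2))) = 275*(9 + (3/5 - sqrt(2)/5)) = 275*(48/5 - sqrt(2)/5) = 2640 - 55*sqrt(2)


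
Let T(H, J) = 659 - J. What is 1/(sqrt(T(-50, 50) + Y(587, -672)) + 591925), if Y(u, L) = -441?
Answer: 591925/350375205457 - 2*sqrt(42)/350375205457 ≈ 1.6894e-6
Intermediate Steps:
1/(sqrt(T(-50, 50) + Y(587, -672)) + 591925) = 1/(sqrt((659 - 1*50) - 441) + 591925) = 1/(sqrt((659 - 50) - 441) + 591925) = 1/(sqrt(609 - 441) + 591925) = 1/(sqrt(168) + 591925) = 1/(2*sqrt(42) + 591925) = 1/(591925 + 2*sqrt(42))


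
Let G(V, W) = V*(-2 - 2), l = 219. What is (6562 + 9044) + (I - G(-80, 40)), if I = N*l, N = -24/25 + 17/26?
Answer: 9892319/650 ≈ 15219.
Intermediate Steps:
N = -199/650 (N = -24*1/25 + 17*(1/26) = -24/25 + 17/26 = -199/650 ≈ -0.30615)
I = -43581/650 (I = -199/650*219 = -43581/650 ≈ -67.048)
G(V, W) = -4*V (G(V, W) = V*(-4) = -4*V)
(6562 + 9044) + (I - G(-80, 40)) = (6562 + 9044) + (-43581/650 - (-4)*(-80)) = 15606 + (-43581/650 - 1*320) = 15606 + (-43581/650 - 320) = 15606 - 251581/650 = 9892319/650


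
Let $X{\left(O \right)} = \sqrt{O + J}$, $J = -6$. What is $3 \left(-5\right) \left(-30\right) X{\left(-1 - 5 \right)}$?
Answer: $900 i \sqrt{3} \approx 1558.8 i$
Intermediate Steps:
$X{\left(O \right)} = \sqrt{-6 + O}$ ($X{\left(O \right)} = \sqrt{O - 6} = \sqrt{-6 + O}$)
$3 \left(-5\right) \left(-30\right) X{\left(-1 - 5 \right)} = 3 \left(-5\right) \left(-30\right) \sqrt{-6 - 6} = \left(-15\right) \left(-30\right) \sqrt{-6 - 6} = 450 \sqrt{-12} = 450 \cdot 2 i \sqrt{3} = 900 i \sqrt{3}$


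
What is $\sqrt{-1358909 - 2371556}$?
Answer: $i \sqrt{3730465} \approx 1931.4 i$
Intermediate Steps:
$\sqrt{-1358909 - 2371556} = \sqrt{-3730465} = i \sqrt{3730465}$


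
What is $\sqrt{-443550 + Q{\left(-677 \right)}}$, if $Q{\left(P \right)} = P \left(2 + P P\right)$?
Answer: $i \sqrt{310733637} \approx 17628.0 i$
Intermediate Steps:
$Q{\left(P \right)} = P \left(2 + P^{2}\right)$
$\sqrt{-443550 + Q{\left(-677 \right)}} = \sqrt{-443550 - 677 \left(2 + \left(-677\right)^{2}\right)} = \sqrt{-443550 - 677 \left(2 + 458329\right)} = \sqrt{-443550 - 310290087} = \sqrt{-310733637} = i \sqrt{310733637}$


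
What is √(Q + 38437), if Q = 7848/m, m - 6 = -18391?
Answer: √12991877858845/18385 ≈ 196.05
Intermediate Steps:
m = -18385 (m = 6 - 18391 = -18385)
Q = -7848/18385 (Q = 7848/(-18385) = 7848*(-1/18385) = -7848/18385 ≈ -0.42687)
√(Q + 38437) = √(-7848/18385 + 38437) = √(706656397/18385) = √12991877858845/18385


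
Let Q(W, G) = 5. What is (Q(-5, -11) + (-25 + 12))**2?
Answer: 64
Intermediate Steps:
(Q(-5, -11) + (-25 + 12))**2 = (5 + (-25 + 12))**2 = (5 - 13)**2 = (-8)**2 = 64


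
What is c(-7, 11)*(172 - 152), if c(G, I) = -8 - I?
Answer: -380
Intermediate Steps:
c(-7, 11)*(172 - 152) = (-8 - 1*11)*(172 - 152) = (-8 - 11)*20 = -19*20 = -380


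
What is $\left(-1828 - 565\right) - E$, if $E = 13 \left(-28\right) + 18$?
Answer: $-2047$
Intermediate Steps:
$E = -346$ ($E = -364 + 18 = -346$)
$\left(-1828 - 565\right) - E = \left(-1828 - 565\right) - -346 = -2393 + 346 = -2047$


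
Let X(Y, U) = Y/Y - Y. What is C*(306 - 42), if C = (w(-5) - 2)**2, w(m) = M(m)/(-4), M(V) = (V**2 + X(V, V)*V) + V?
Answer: 66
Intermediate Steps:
X(Y, U) = 1 - Y
M(V) = V + V**2 + V*(1 - V) (M(V) = (V**2 + (1 - V)*V) + V = (V**2 + V*(1 - V)) + V = V + V**2 + V*(1 - V))
w(m) = -m/2 (w(m) = (2*m)/(-4) = (2*m)*(-1/4) = -m/2)
C = 1/4 (C = (-1/2*(-5) - 2)**2 = (5/2 - 2)**2 = (1/2)**2 = 1/4 ≈ 0.25000)
C*(306 - 42) = (306 - 42)/4 = (1/4)*264 = 66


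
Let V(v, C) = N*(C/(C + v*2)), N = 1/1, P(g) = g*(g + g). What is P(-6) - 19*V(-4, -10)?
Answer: 553/9 ≈ 61.444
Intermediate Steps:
P(g) = 2*g² (P(g) = g*(2*g) = 2*g²)
N = 1 (N = 1*1 = 1)
V(v, C) = C/(C + 2*v) (V(v, C) = 1*(C/(C + v*2)) = 1*(C/(C + 2*v)) = C/(C + 2*v))
P(-6) - 19*V(-4, -10) = 2*(-6)² - (-190)/(-10 + 2*(-4)) = 2*36 - (-190)/(-10 - 8) = 72 - (-190)/(-18) = 72 - (-190)*(-1)/18 = 72 - 19*5/9 = 72 - 95/9 = 553/9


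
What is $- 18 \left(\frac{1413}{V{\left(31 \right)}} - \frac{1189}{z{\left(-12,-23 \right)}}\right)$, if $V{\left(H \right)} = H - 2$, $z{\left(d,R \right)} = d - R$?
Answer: $\frac{340884}{319} \approx 1068.6$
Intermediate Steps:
$V{\left(H \right)} = -2 + H$ ($V{\left(H \right)} = H - 2 = -2 + H$)
$- 18 \left(\frac{1413}{V{\left(31 \right)}} - \frac{1189}{z{\left(-12,-23 \right)}}\right) = - 18 \left(\frac{1413}{-2 + 31} - \frac{1189}{-12 - -23}\right) = - 18 \left(\frac{1413}{29} - \frac{1189}{-12 + 23}\right) = - 18 \left(1413 \cdot \frac{1}{29} - \frac{1189}{11}\right) = - 18 \left(\frac{1413}{29} - \frac{1189}{11}\right) = \left(-18\right) \left(- \frac{18938}{319}\right) = \frac{340884}{319}$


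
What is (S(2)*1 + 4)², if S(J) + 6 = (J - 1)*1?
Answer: 1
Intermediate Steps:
S(J) = -7 + J (S(J) = -6 + (J - 1)*1 = -6 + (-1 + J)*1 = -6 + (-1 + J) = -7 + J)
(S(2)*1 + 4)² = ((-7 + 2)*1 + 4)² = (-5*1 + 4)² = (-5 + 4)² = (-1)² = 1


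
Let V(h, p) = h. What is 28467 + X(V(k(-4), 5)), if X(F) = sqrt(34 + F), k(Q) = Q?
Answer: 28467 + sqrt(30) ≈ 28472.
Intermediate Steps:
28467 + X(V(k(-4), 5)) = 28467 + sqrt(34 - 4) = 28467 + sqrt(30)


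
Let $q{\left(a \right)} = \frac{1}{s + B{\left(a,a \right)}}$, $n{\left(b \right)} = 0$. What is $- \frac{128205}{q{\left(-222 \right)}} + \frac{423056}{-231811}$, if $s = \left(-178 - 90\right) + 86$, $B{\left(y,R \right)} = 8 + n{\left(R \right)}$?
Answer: $\frac{5171162867314}{231811} \approx 2.2308 \cdot 10^{7}$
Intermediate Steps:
$B{\left(y,R \right)} = 8$ ($B{\left(y,R \right)} = 8 + 0 = 8$)
$s = -182$ ($s = -268 + 86 = -182$)
$q{\left(a \right)} = - \frac{1}{174}$ ($q{\left(a \right)} = \frac{1}{-182 + 8} = \frac{1}{-174} = - \frac{1}{174}$)
$- \frac{128205}{q{\left(-222 \right)}} + \frac{423056}{-231811} = - \frac{128205}{- \frac{1}{174}} + \frac{423056}{-231811} = \left(-128205\right) \left(-174\right) + 423056 \left(- \frac{1}{231811}\right) = 22307670 - \frac{423056}{231811} = \frac{5171162867314}{231811}$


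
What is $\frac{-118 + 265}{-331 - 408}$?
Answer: $- \frac{147}{739} \approx -0.19892$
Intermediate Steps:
$\frac{-118 + 265}{-331 - 408} = \frac{147}{-739} = 147 \left(- \frac{1}{739}\right) = - \frac{147}{739}$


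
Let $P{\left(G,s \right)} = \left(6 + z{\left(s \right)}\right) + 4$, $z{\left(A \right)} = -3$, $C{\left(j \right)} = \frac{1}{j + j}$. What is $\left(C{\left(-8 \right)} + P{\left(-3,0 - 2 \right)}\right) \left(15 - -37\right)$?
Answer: $\frac{1443}{4} \approx 360.75$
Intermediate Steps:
$C{\left(j \right)} = \frac{1}{2 j}$
$P{\left(G,s \right)} = 7$ ($P{\left(G,s \right)} = \left(6 - 3\right) + 4 = 3 + 4 = 7$)
$\left(C{\left(-8 \right)} + P{\left(-3,0 - 2 \right)}\right) \left(15 - -37\right) = \left(\frac{1}{2 \left(-8\right)} + 7\right) \left(15 - -37\right) = \left(\frac{1}{2} \left(- \frac{1}{8}\right) + 7\right) \left(15 + 37\right) = \left(- \frac{1}{16} + 7\right) 52 = \frac{111}{16} \cdot 52 = \frac{1443}{4}$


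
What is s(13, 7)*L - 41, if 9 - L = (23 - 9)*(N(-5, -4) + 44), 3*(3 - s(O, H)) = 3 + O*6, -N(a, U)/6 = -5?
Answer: 24607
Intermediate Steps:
N(a, U) = 30 (N(a, U) = -6*(-5) = 30)
s(O, H) = 2 - 2*O (s(O, H) = 3 - (3 + O*6)/3 = 3 - (3 + 6*O)/3 = 3 + (-1 - 2*O) = 2 - 2*O)
L = -1027 (L = 9 - (23 - 9)*(30 + 44) = 9 - 14*74 = 9 - 1*1036 = 9 - 1036 = -1027)
s(13, 7)*L - 41 = (2 - 2*13)*(-1027) - 41 = (2 - 26)*(-1027) - 41 = -24*(-1027) - 41 = 24648 - 41 = 24607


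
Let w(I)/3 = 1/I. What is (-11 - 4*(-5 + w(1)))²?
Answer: 9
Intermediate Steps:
w(I) = 3/I (w(I) = 3*(1/I) = 3/I)
(-11 - 4*(-5 + w(1)))² = (-11 - 4*(-5 + 3/1))² = (-11 - 4*(-5 + 3*1))² = (-11 - 4*(-5 + 3))² = (-11 - 4*(-2))² = (-11 + 8)² = (-3)² = 9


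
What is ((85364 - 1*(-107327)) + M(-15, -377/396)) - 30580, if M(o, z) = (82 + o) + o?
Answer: 162163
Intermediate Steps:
M(o, z) = 82 + 2*o
((85364 - 1*(-107327)) + M(-15, -377/396)) - 30580 = ((85364 - 1*(-107327)) + (82 + 2*(-15))) - 30580 = ((85364 + 107327) + (82 - 30)) - 30580 = (192691 + 52) - 30580 = 192743 - 30580 = 162163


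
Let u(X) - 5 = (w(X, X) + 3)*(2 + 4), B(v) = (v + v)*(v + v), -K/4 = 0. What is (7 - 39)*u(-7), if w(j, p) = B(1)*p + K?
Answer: 4640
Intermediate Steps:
K = 0 (K = -4*0 = 0)
B(v) = 4*v**2 (B(v) = (2*v)*(2*v) = 4*v**2)
w(j, p) = 4*p (w(j, p) = (4*1**2)*p + 0 = (4*1)*p + 0 = 4*p + 0 = 4*p)
u(X) = 23 + 24*X (u(X) = 5 + (4*X + 3)*(2 + 4) = 5 + (3 + 4*X)*6 = 5 + (18 + 24*X) = 23 + 24*X)
(7 - 39)*u(-7) = (7 - 39)*(23 + 24*(-7)) = -32*(23 - 168) = -32*(-145) = 4640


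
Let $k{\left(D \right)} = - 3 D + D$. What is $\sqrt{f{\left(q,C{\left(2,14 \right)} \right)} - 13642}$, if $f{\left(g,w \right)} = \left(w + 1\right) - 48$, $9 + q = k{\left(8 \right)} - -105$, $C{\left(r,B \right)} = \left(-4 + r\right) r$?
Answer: $i \sqrt{13693} \approx 117.02 i$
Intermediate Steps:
$C{\left(r,B \right)} = r \left(-4 + r\right)$
$k{\left(D \right)} = - 2 D$
$q = 80$ ($q = -9 - -89 = -9 + \left(-16 + 105\right) = -9 + 89 = 80$)
$f{\left(g,w \right)} = -47 + w$ ($f{\left(g,w \right)} = \left(1 + w\right) - 48 = -47 + w$)
$\sqrt{f{\left(q,C{\left(2,14 \right)} \right)} - 13642} = \sqrt{\left(-47 + 2 \left(-4 + 2\right)\right) - 13642} = \sqrt{\left(-47 + 2 \left(-2\right)\right) - 13642} = \sqrt{\left(-47 - 4\right) - 13642} = \sqrt{-51 - 13642} = \sqrt{-13693} = i \sqrt{13693}$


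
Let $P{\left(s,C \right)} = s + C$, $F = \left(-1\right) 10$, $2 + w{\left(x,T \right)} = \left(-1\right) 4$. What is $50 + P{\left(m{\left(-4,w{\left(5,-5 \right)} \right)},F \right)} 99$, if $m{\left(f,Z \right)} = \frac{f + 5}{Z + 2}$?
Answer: $- \frac{3859}{4} \approx -964.75$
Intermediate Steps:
$w{\left(x,T \right)} = -6$ ($w{\left(x,T \right)} = -2 - 4 = -6$)
$m{\left(f,Z \right)} = \frac{5 + f}{2 + Z}$
$F = -10$
$P{\left(s,C \right)} = C + s$
$50 + P{\left(m{\left(-4,w{\left(5,-5 \right)} \right)},F \right)} 99 = 50 + \left(-10 + \frac{5 - 4}{2 - 6}\right) 99 = 50 + \left(-10 + \frac{1}{-4} \cdot 1\right) 99 = 50 + \left(-10 - \frac{1}{4}\right) 99 = 50 - \frac{4059}{4} = - \frac{3859}{4}$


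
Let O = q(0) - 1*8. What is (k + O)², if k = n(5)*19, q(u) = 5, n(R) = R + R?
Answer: 34969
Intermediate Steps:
n(R) = 2*R
k = 190 (k = (2*5)*19 = 10*19 = 190)
O = -3 (O = 5 - 1*8 = 5 - 8 = -3)
(k + O)² = (190 - 3)² = 187² = 34969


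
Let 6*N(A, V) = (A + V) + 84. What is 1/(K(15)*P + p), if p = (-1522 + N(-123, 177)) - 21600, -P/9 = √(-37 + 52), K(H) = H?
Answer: -23099/533290426 + 135*√15/533290426 ≈ -4.2334e-5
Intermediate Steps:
P = -9*√15 (P = -9*√(-37 + 52) = -9*√15 ≈ -34.857)
N(A, V) = 14 + A/6 + V/6 (N(A, V) = ((A + V) + 84)/6 = (84 + A + V)/6 = 14 + A/6 + V/6)
p = -23099 (p = (-1522 + (14 + (⅙)*(-123) + (⅙)*177)) - 21600 = (-1522 + (14 - 41/2 + 59/2)) - 21600 = (-1522 + 23) - 21600 = -1499 - 21600 = -23099)
1/(K(15)*P + p) = 1/(15*(-9*√15) - 23099) = 1/(-135*√15 - 23099) = 1/(-23099 - 135*√15)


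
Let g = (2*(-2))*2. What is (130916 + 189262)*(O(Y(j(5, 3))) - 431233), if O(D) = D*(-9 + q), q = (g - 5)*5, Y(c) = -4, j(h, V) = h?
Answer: -137976546786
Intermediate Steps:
g = -8 (g = -4*2 = -8)
q = -65 (q = (-8 - 5)*5 = -13*5 = -65)
O(D) = -74*D (O(D) = D*(-9 - 65) = D*(-74) = -74*D)
(130916 + 189262)*(O(Y(j(5, 3))) - 431233) = (130916 + 189262)*(-74*(-4) - 431233) = 320178*(296 - 431233) = 320178*(-430937) = -137976546786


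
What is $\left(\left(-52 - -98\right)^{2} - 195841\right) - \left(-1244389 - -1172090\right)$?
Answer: $-121426$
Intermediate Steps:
$\left(\left(-52 - -98\right)^{2} - 195841\right) - \left(-1244389 - -1172090\right) = \left(\left(-52 + \left(-180 + 278\right)\right)^{2} - 195841\right) - \left(-1244389 + 1172090\right) = \left(\left(-52 + 98\right)^{2} - 195841\right) - -72299 = \left(46^{2} - 195841\right) + 72299 = \left(2116 - 195841\right) + 72299 = -193725 + 72299 = -121426$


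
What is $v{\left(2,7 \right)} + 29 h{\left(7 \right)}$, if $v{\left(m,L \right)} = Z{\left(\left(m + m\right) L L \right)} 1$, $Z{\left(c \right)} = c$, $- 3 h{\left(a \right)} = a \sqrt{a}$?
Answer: $196 - \frac{203 \sqrt{7}}{3} \approx 16.971$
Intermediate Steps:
$h{\left(a \right)} = - \frac{a^{\frac{3}{2}}}{3}$ ($h{\left(a \right)} = - \frac{a \sqrt{a}}{3} = - \frac{a^{\frac{3}{2}}}{3}$)
$v{\left(m,L \right)} = 2 m L^{2}$ ($v{\left(m,L \right)} = \left(m + m\right) L L 1 = 2 m L^{2} \cdot 1 = 2 m L^{2}$)
$v{\left(2,7 \right)} + 29 h{\left(7 \right)} = 2 \cdot 2 \cdot 7^{2} + 29 \left(- \frac{7^{\frac{3}{2}}}{3}\right) = 2 \cdot 2 \cdot 49 + 29 \left(- \frac{7 \sqrt{7}}{3}\right) = 196 + 29 \left(- \frac{7 \sqrt{7}}{3}\right) = 196 - \frac{203 \sqrt{7}}{3}$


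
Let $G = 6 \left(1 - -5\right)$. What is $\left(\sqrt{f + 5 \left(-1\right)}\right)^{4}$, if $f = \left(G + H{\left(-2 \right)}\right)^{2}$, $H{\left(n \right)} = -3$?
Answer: $1175056$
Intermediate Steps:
$G = 36$ ($G = 6 \left(1 + 5\right) = 6 \cdot 6 = 36$)
$f = 1089$ ($f = \left(36 - 3\right)^{2} = 33^{2} = 1089$)
$\left(\sqrt{f + 5 \left(-1\right)}\right)^{4} = \left(\sqrt{1089 + 5 \left(-1\right)}\right)^{4} = \left(\sqrt{1089 - 5}\right)^{4} = \left(\sqrt{1084}\right)^{4} = \left(2 \sqrt{271}\right)^{4} = 1175056$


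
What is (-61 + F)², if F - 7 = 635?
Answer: 337561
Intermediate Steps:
F = 642 (F = 7 + 635 = 642)
(-61 + F)² = (-61 + 642)² = 581² = 337561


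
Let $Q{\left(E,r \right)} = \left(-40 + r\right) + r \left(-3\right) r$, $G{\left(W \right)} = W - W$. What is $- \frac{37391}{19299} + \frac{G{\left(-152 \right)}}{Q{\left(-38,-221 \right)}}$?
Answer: $- \frac{37391}{19299} \approx -1.9375$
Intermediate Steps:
$G{\left(W \right)} = 0$
$Q{\left(E,r \right)} = -40 + r - 3 r^{2}$ ($Q{\left(E,r \right)} = \left(-40 + r\right) + - 3 r r = \left(-40 + r\right) - 3 r^{2} = -40 + r - 3 r^{2}$)
$- \frac{37391}{19299} + \frac{G{\left(-152 \right)}}{Q{\left(-38,-221 \right)}} = - \frac{37391}{19299} + \frac{0}{-40 - 221 - 3 \left(-221\right)^{2}} = \left(-37391\right) \frac{1}{19299} + \frac{0}{-40 - 221 - 146523} = - \frac{37391}{19299} + \frac{0}{-40 - 221 - 146523} = - \frac{37391}{19299} + \frac{0}{-146784} = - \frac{37391}{19299} + 0 \left(- \frac{1}{146784}\right) = - \frac{37391}{19299} + 0 = - \frac{37391}{19299}$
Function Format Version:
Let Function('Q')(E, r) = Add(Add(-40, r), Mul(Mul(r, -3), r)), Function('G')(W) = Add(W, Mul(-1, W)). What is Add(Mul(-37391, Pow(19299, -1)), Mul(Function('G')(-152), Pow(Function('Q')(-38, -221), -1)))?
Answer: Rational(-37391, 19299) ≈ -1.9375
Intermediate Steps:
Function('G')(W) = 0
Function('Q')(E, r) = Add(-40, r, Mul(-3, Pow(r, 2))) (Function('Q')(E, r) = Add(Add(-40, r), Mul(Mul(-3, r), r)) = Add(Add(-40, r), Mul(-3, Pow(r, 2))) = Add(-40, r, Mul(-3, Pow(r, 2))))
Add(Mul(-37391, Pow(19299, -1)), Mul(Function('G')(-152), Pow(Function('Q')(-38, -221), -1))) = Add(Mul(-37391, Pow(19299, -1)), Mul(0, Pow(Add(-40, -221, Mul(-3, Pow(-221, 2))), -1))) = Add(Mul(-37391, Rational(1, 19299)), Mul(0, Pow(Add(-40, -221, Mul(-3, 48841)), -1))) = Add(Rational(-37391, 19299), Mul(0, Pow(Add(-40, -221, -146523), -1))) = Add(Rational(-37391, 19299), Mul(0, Pow(-146784, -1))) = Add(Rational(-37391, 19299), Mul(0, Rational(-1, 146784))) = Add(Rational(-37391, 19299), 0) = Rational(-37391, 19299)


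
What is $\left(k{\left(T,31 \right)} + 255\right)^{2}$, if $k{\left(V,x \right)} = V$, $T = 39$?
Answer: $86436$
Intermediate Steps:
$\left(k{\left(T,31 \right)} + 255\right)^{2} = \left(39 + 255\right)^{2} = 294^{2} = 86436$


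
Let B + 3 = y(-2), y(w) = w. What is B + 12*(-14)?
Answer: -173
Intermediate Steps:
B = -5 (B = -3 - 2 = -5)
B + 12*(-14) = -5 + 12*(-14) = -5 - 168 = -173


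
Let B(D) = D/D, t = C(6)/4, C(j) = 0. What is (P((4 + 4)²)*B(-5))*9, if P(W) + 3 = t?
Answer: -27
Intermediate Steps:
t = 0 (t = 0/4 = 0*(¼) = 0)
P(W) = -3 (P(W) = -3 + 0 = -3)
B(D) = 1
(P((4 + 4)²)*B(-5))*9 = -3*1*9 = -3*9 = -27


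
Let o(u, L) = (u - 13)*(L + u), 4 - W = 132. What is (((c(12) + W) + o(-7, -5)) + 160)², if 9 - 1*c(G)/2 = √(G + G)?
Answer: 84196 - 2320*√6 ≈ 78513.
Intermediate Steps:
W = -128 (W = 4 - 1*132 = 4 - 132 = -128)
c(G) = 18 - 2*√2*√G (c(G) = 18 - 2*√(G + G) = 18 - 2*√2*√G)
o(u, L) = (-13 + u)*(L + u)
(((c(12) + W) + o(-7, -5)) + 160)² = ((((18 - 2*√2*√12) - 128) + ((-7)² - 13*(-5) - 13*(-7) - 5*(-7))) + 160)² = ((((18 - 2*√2*2*√3) - 128) + (49 + 65 + 91 + 35)) + 160)² = ((((18 - 4*√6) - 128) + 240) + 160)² = (((-110 - 4*√6) + 240) + 160)² = ((130 - 4*√6) + 160)² = (290 - 4*√6)²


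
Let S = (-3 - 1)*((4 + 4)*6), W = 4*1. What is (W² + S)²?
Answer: 30976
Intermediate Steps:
W = 4
S = -192 (S = -32*6 = -4*48 = -192)
(W² + S)² = (4² - 192)² = (16 - 192)² = (-176)² = 30976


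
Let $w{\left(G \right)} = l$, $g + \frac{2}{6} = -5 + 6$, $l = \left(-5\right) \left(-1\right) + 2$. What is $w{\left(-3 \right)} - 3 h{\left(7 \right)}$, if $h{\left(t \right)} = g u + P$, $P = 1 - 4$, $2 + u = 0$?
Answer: $20$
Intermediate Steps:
$u = -2$ ($u = -2 + 0 = -2$)
$l = 7$ ($l = 5 + 2 = 7$)
$g = \frac{2}{3}$ ($g = - \frac{1}{3} + \left(-5 + 6\right) = - \frac{1}{3} + 1 = \frac{2}{3} \approx 0.66667$)
$P = -3$ ($P = 1 - 4 = -3$)
$w{\left(G \right)} = 7$
$h{\left(t \right)} = - \frac{13}{3}$ ($h{\left(t \right)} = \frac{2}{3} \left(-2\right) - 3 = - \frac{4}{3} - 3 = - \frac{13}{3}$)
$w{\left(-3 \right)} - 3 h{\left(7 \right)} = 7 - -13 = 7 + 13 = 20$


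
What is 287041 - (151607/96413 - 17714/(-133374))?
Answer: 1845517345894021/6429493731 ≈ 2.8704e+5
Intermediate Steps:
287041 - (151607/96413 - 17714/(-133374)) = 287041 - (151607*(1/96413) - 17714*(-1/133374)) = 287041 - (151607/96413 + 8857/66687) = 287041 - 1*10964145950/6429493731 = 287041 - 10964145950/6429493731 = 1845517345894021/6429493731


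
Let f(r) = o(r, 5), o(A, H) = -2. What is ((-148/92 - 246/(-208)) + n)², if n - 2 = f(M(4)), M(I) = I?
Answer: 1038361/5721664 ≈ 0.18148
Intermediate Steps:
f(r) = -2
n = 0 (n = 2 - 2 = 0)
((-148/92 - 246/(-208)) + n)² = ((-148/92 - 246/(-208)) + 0)² = ((-148*1/92 - 246*(-1/208)) + 0)² = ((-37/23 + 123/104) + 0)² = (-1019/2392 + 0)² = (-1019/2392)² = 1038361/5721664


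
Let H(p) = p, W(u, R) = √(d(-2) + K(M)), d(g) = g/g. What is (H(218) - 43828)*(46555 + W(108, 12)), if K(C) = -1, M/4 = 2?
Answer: -2030263550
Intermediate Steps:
M = 8 (M = 4*2 = 8)
d(g) = 1
W(u, R) = 0 (W(u, R) = √(1 - 1) = √0 = 0)
(H(218) - 43828)*(46555 + W(108, 12)) = (218 - 43828)*(46555 + 0) = -43610*46555 = -2030263550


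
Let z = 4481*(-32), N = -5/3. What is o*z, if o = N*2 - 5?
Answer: 3584800/3 ≈ 1.1949e+6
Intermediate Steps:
N = -5/3 (N = -5*1/3 = -5/3 ≈ -1.6667)
o = -25/3 (o = -5/3*2 - 5 = -10/3 - 5 = -25/3 ≈ -8.3333)
z = -143392
o*z = -25/3*(-143392) = 3584800/3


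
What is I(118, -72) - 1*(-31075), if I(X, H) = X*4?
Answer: 31547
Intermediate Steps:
I(X, H) = 4*X
I(118, -72) - 1*(-31075) = 4*118 - 1*(-31075) = 472 + 31075 = 31547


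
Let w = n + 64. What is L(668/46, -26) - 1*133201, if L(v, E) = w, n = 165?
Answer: -132972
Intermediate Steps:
w = 229 (w = 165 + 64 = 229)
L(v, E) = 229
L(668/46, -26) - 1*133201 = 229 - 1*133201 = 229 - 133201 = -132972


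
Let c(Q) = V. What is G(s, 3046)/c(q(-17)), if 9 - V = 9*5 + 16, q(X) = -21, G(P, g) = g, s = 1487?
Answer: -1523/26 ≈ -58.577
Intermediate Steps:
V = -52 (V = 9 - (9*5 + 16) = 9 - (45 + 16) = 9 - 1*61 = 9 - 61 = -52)
c(Q) = -52
G(s, 3046)/c(q(-17)) = 3046/(-52) = 3046*(-1/52) = -1523/26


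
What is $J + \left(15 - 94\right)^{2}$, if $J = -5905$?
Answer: $336$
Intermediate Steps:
$J + \left(15 - 94\right)^{2} = -5905 + \left(15 - 94\right)^{2} = -5905 + \left(-79\right)^{2} = -5905 + 6241 = 336$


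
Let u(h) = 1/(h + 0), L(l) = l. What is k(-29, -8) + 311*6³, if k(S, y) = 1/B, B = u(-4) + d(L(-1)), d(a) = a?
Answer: 335876/5 ≈ 67175.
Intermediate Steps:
u(h) = 1/h
B = -5/4 (B = 1/(-4) - 1 = -¼ - 1 = -5/4 ≈ -1.2500)
k(S, y) = -⅘ (k(S, y) = 1/(-5/4) = -⅘)
k(-29, -8) + 311*6³ = -⅘ + 311*6³ = -⅘ + 311*216 = -⅘ + 67176 = 335876/5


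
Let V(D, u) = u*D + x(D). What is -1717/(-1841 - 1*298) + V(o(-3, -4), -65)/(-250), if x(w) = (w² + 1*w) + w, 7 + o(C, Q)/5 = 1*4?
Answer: -207338/53475 ≈ -3.8773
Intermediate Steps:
o(C, Q) = -15 (o(C, Q) = -35 + 5*(1*4) = -35 + 5*4 = -35 + 20 = -15)
x(w) = w² + 2*w (x(w) = (w² + w) + w = (w + w²) + w = w² + 2*w)
V(D, u) = D*u + D*(2 + D) (V(D, u) = u*D + D*(2 + D) = D*u + D*(2 + D))
-1717/(-1841 - 1*298) + V(o(-3, -4), -65)/(-250) = -1717/(-1841 - 1*298) - 15*(2 - 15 - 65)/(-250) = -1717/(-1841 - 298) - 15*(-78)*(-1/250) = -1717/(-2139) + 1170*(-1/250) = -1717*(-1/2139) - 117/25 = 1717/2139 - 117/25 = -207338/53475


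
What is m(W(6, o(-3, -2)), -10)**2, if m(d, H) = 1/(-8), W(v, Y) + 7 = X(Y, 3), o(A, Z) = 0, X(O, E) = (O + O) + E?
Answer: 1/64 ≈ 0.015625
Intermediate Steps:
X(O, E) = E + 2*O (X(O, E) = 2*O + E = E + 2*O)
W(v, Y) = -4 + 2*Y (W(v, Y) = -7 + (3 + 2*Y) = -4 + 2*Y)
m(d, H) = -1/8
m(W(6, o(-3, -2)), -10)**2 = (-1/8)**2 = 1/64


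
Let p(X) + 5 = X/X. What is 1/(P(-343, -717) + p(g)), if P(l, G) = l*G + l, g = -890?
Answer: 1/245584 ≈ 4.0719e-6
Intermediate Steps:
P(l, G) = l + G*l (P(l, G) = G*l + l = l + G*l)
p(X) = -4 (p(X) = -5 + X/X = -5 + 1 = -4)
1/(P(-343, -717) + p(g)) = 1/(-343*(1 - 717) - 4) = 1/(-343*(-716) - 4) = 1/(245588 - 4) = 1/245584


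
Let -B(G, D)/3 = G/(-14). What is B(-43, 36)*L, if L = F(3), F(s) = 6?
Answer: -387/7 ≈ -55.286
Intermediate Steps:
B(G, D) = 3*G/14 (B(G, D) = -3*G/(-14) = -3*G*(-1)/14 = -(-3)*G/14 = 3*G/14)
L = 6
B(-43, 36)*L = ((3/14)*(-43))*6 = -129/14*6 = -387/7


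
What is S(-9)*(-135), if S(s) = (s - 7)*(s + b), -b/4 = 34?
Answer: -313200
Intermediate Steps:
b = -136 (b = -4*34 = -136)
S(s) = (-136 + s)*(-7 + s) (S(s) = (s - 7)*(s - 136) = (-7 + s)*(-136 + s) = (-136 + s)*(-7 + s))
S(-9)*(-135) = (952 + (-9)² - 143*(-9))*(-135) = (952 + 81 + 1287)*(-135) = 2320*(-135) = -313200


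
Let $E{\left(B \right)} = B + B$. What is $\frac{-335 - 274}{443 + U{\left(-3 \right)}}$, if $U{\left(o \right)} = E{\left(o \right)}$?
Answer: $- \frac{609}{437} \approx -1.3936$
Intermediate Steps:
$E{\left(B \right)} = 2 B$
$U{\left(o \right)} = 2 o$
$\frac{-335 - 274}{443 + U{\left(-3 \right)}} = \frac{-335 - 274}{443 + 2 \left(-3\right)} = - \frac{609}{443 - 6} = - \frac{609}{437}$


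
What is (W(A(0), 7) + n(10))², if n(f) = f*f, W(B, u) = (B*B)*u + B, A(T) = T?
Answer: 10000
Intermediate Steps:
W(B, u) = B + u*B² (W(B, u) = B²*u + B = u*B² + B = B + u*B²)
n(f) = f²
(W(A(0), 7) + n(10))² = (0*(1 + 0*7) + 10²)² = (0*(1 + 0) + 100)² = (0*1 + 100)² = (0 + 100)² = 100² = 10000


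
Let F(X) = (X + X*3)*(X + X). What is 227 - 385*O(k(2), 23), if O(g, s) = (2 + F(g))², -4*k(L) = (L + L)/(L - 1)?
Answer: -38273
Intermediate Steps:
k(L) = -L/(2*(-1 + L)) (k(L) = -(L + L)/(4*(L - 1)) = -2*L/(4*(-1 + L)) = -L/(2*(-1 + L)))
F(X) = 8*X² (F(X) = (X + 3*X)*(2*X) = (4*X)*(2*X) = 8*X²)
O(g, s) = (2 + 8*g²)²
227 - 385*O(k(2), 23) = 227 - 1540*(1 + 4*(-1*2/(-2 + 2*2))²)² = 227 - 1540*(1 + 4*(-1*2/(-2 + 4))²)² = 227 - 1540*(1 + 4*(-1*2/2)²)² = 227 - 1540*(1 + 4*(-1*2*½)²)² = 227 - 1540*(1 + 4*(-1)²)² = 227 - 1540*(1 + 4*1)² = 227 - 1540*(1 + 4)² = 227 - 1540*5² = 227 - 1540*25 = 227 - 385*100 = 227 - 38500 = -38273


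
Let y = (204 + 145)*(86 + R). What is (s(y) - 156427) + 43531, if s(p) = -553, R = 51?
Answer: -113449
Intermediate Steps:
y = 47813 (y = (204 + 145)*(86 + 51) = 349*137 = 47813)
(s(y) - 156427) + 43531 = (-553 - 156427) + 43531 = -156980 + 43531 = -113449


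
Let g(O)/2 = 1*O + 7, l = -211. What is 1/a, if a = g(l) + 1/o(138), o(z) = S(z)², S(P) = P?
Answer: -19044/7769951 ≈ -0.0024510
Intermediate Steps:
o(z) = z²
g(O) = 14 + 2*O (g(O) = 2*(1*O + 7) = 2*(O + 7) = 2*(7 + O) = 14 + 2*O)
a = -7769951/19044 (a = (14 + 2*(-211)) + 1/(138²) = (14 - 422) + 1/19044 = -408 + 1/19044 = -7769951/19044 ≈ -408.00)
1/a = 1/(-7769951/19044) = -19044/7769951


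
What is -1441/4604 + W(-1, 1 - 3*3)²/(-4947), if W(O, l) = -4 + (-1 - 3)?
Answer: -7423283/22775988 ≈ -0.32593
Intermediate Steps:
W(O, l) = -8 (W(O, l) = -4 - 4 = -8)
-1441/4604 + W(-1, 1 - 3*3)²/(-4947) = -1441/4604 + (-8)²/(-4947) = -1441*1/4604 + 64*(-1/4947) = -1441/4604 - 64/4947 = -7423283/22775988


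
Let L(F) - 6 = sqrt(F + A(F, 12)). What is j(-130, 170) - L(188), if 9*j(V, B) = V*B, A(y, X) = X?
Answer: -22154/9 - 10*sqrt(2) ≈ -2475.7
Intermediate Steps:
j(V, B) = B*V/9 (j(V, B) = (V*B)/9 = (B*V)/9 = B*V/9)
L(F) = 6 + sqrt(12 + F) (L(F) = 6 + sqrt(F + 12) = 6 + sqrt(12 + F))
j(-130, 170) - L(188) = (1/9)*170*(-130) - (6 + sqrt(12 + 188)) = -22100/9 - (6 + sqrt(200)) = -22100/9 - (6 + 10*sqrt(2)) = -22100/9 + (-6 - 10*sqrt(2)) = -22154/9 - 10*sqrt(2)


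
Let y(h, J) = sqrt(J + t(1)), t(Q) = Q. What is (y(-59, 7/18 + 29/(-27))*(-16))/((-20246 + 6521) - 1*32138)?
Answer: 8*sqrt(102)/412767 ≈ 0.00019574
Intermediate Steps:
y(h, J) = sqrt(1 + J) (y(h, J) = sqrt(J + 1) = sqrt(1 + J))
(y(-59, 7/18 + 29/(-27))*(-16))/((-20246 + 6521) - 1*32138) = (sqrt(1 + (7/18 + 29/(-27)))*(-16))/((-20246 + 6521) - 1*32138) = (sqrt(1 + (7*(1/18) + 29*(-1/27)))*(-16))/(-13725 - 32138) = (sqrt(1 + (7/18 - 29/27))*(-16))/(-45863) = (sqrt(1 - 37/54)*(-16))*(-1/45863) = (sqrt(17/54)*(-16))*(-1/45863) = ((sqrt(102)/18)*(-16))*(-1/45863) = -8*sqrt(102)/9*(-1/45863) = 8*sqrt(102)/412767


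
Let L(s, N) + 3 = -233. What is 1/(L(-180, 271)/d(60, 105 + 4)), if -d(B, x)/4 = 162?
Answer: 162/59 ≈ 2.7458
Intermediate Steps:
L(s, N) = -236 (L(s, N) = -3 - 233 = -236)
d(B, x) = -648 (d(B, x) = -4*162 = -648)
1/(L(-180, 271)/d(60, 105 + 4)) = 1/(-236/(-648)) = 1/(-236*(-1/648)) = 1/(59/162) = 162/59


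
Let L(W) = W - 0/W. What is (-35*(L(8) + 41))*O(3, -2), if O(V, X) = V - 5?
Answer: 3430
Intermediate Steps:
L(W) = W (L(W) = W - 1*0 = W + 0 = W)
O(V, X) = -5 + V
(-35*(L(8) + 41))*O(3, -2) = (-35*(8 + 41))*(-5 + 3) = -35*49*(-2) = -1715*(-2) = 3430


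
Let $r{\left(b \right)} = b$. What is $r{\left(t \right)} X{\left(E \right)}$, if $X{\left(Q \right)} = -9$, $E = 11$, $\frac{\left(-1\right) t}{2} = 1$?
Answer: $18$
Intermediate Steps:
$t = -2$ ($t = \left(-2\right) 1 = -2$)
$r{\left(t \right)} X{\left(E \right)} = \left(-2\right) \left(-9\right) = 18$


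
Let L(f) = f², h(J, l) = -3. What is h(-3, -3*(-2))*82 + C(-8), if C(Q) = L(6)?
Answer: -210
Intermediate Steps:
C(Q) = 36 (C(Q) = 6² = 36)
h(-3, -3*(-2))*82 + C(-8) = -3*82 + 36 = -246 + 36 = -210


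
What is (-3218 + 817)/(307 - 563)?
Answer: 2401/256 ≈ 9.3789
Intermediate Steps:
(-3218 + 817)/(307 - 563) = -2401/(-256) = -2401*(-1/256) = 2401/256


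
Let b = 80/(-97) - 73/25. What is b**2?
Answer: 82464561/5880625 ≈ 14.023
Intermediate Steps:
b = -9081/2425 (b = 80*(-1/97) - 73*1/25 = -80/97 - 73/25 = -9081/2425 ≈ -3.7447)
b**2 = (-9081/2425)**2 = 82464561/5880625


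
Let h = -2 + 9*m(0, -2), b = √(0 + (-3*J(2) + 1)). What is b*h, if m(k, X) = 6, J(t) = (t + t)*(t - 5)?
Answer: 52*√37 ≈ 316.30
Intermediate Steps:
J(t) = 2*t*(-5 + t) (J(t) = (2*t)*(-5 + t) = 2*t*(-5 + t))
b = √37 (b = √(0 + (-6*2*(-5 + 2) + 1)) = √(0 + (-6*2*(-3) + 1)) = √(0 + (-3*(-12) + 1)) = √(0 + (36 + 1)) = √(0 + 37) = √37 ≈ 6.0828)
h = 52 (h = -2 + 9*6 = -2 + 54 = 52)
b*h = √37*52 = 52*√37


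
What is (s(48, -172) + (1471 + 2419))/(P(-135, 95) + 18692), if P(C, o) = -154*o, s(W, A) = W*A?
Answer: -2183/2031 ≈ -1.0748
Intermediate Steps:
s(W, A) = A*W
(s(48, -172) + (1471 + 2419))/(P(-135, 95) + 18692) = (-172*48 + (1471 + 2419))/(-154*95 + 18692) = (-8256 + 3890)/(-14630 + 18692) = -4366/4062 = -4366*1/4062 = -2183/2031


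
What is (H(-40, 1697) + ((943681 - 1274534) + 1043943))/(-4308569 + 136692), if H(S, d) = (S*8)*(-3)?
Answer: -714050/4171877 ≈ -0.17116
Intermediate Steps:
H(S, d) = -24*S (H(S, d) = (8*S)*(-3) = -24*S)
(H(-40, 1697) + ((943681 - 1274534) + 1043943))/(-4308569 + 136692) = (-24*(-40) + ((943681 - 1274534) + 1043943))/(-4308569 + 136692) = (960 + (-330853 + 1043943))/(-4171877) = (960 + 713090)*(-1/4171877) = 714050*(-1/4171877) = -714050/4171877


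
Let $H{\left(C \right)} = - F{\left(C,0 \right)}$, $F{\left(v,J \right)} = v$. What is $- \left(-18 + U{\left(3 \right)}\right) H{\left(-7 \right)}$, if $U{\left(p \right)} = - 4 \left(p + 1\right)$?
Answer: $238$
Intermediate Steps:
$H{\left(C \right)} = - C$
$U{\left(p \right)} = -4 - 4 p$ ($U{\left(p \right)} = - 4 \left(1 + p\right) = -4 - 4 p$)
$- \left(-18 + U{\left(3 \right)}\right) H{\left(-7 \right)} = - \left(-18 - 16\right) \left(\left(-1\right) \left(-7\right)\right) = - \left(-18 - 16\right) 7 = - \left(-34\right) 7 = \left(-1\right) \left(-238\right) = 238$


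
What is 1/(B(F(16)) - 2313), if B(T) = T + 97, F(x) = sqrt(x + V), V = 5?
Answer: -2216/4910635 - sqrt(21)/4910635 ≈ -0.00045220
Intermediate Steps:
F(x) = sqrt(5 + x) (F(x) = sqrt(x + 5) = sqrt(5 + x))
B(T) = 97 + T
1/(B(F(16)) - 2313) = 1/((97 + sqrt(5 + 16)) - 2313) = 1/((97 + sqrt(21)) - 2313) = 1/(-2216 + sqrt(21))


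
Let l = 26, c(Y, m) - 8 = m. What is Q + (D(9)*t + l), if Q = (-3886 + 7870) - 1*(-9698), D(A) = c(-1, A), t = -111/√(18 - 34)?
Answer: 13708 + 1887*I/4 ≈ 13708.0 + 471.75*I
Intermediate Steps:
t = 111*I/4 (t = -111*(-I/4) = -(-111)*I/4 = 111*I/4 ≈ 27.75*I)
c(Y, m) = 8 + m
D(A) = 8 + A
Q = 13682 (Q = 3984 + 9698 = 13682)
Q + (D(9)*t + l) = 13682 + ((8 + 9)*(111*I/4) + 26) = 13682 + (17*(111*I/4) + 26) = 13682 + (1887*I/4 + 26) = 13682 + (26 + 1887*I/4) = 13708 + 1887*I/4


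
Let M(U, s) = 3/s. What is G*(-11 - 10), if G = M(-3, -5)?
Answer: 63/5 ≈ 12.600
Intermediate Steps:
G = -3/5 (G = 3/(-5) = 3*(-1/5) = -3/5 ≈ -0.60000)
G*(-11 - 10) = -3*(-11 - 10)/5 = -3/5*(-21) = 63/5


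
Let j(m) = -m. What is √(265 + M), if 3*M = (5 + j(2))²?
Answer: 2*√67 ≈ 16.371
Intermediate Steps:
M = 3 (M = (5 - 1*2)²/3 = (5 - 2)²/3 = (⅓)*3² = (⅓)*9 = 3)
√(265 + M) = √(265 + 3) = √268 = 2*√67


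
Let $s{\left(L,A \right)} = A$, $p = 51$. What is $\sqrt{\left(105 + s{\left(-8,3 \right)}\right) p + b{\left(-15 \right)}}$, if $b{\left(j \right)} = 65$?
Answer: $\sqrt{5573} \approx 74.653$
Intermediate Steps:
$\sqrt{\left(105 + s{\left(-8,3 \right)}\right) p + b{\left(-15 \right)}} = \sqrt{\left(105 + 3\right) 51 + 65} = \sqrt{108 \cdot 51 + 65} = \sqrt{5508 + 65} = \sqrt{5573}$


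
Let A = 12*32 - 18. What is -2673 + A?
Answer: -2307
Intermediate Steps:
A = 366 (A = 384 - 18 = 366)
-2673 + A = -2673 + 366 = -2307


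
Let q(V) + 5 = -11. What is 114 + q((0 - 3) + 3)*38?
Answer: -494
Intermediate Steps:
q(V) = -16 (q(V) = -5 - 11 = -16)
114 + q((0 - 3) + 3)*38 = 114 - 16*38 = 114 - 608 = -494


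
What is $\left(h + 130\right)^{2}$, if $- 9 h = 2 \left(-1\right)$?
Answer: $\frac{1373584}{81} \approx 16958.0$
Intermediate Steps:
$h = \frac{2}{9}$ ($h = - \frac{2 \left(-1\right)}{9} = \left(- \frac{1}{9}\right) \left(-2\right) = \frac{2}{9} \approx 0.22222$)
$\left(h + 130\right)^{2} = \left(\frac{2}{9} + 130\right)^{2} = \left(\frac{1172}{9}\right)^{2} = \frac{1373584}{81}$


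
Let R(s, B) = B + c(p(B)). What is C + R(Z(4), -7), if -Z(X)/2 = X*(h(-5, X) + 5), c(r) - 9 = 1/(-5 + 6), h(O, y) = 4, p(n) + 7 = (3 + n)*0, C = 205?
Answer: 208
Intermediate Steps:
p(n) = -7 (p(n) = -7 + (3 + n)*0 = -7 + 0 = -7)
c(r) = 10 (c(r) = 9 + 1/(-5 + 6) = 9 + 1/1 = 9 + 1 = 10)
Z(X) = -18*X (Z(X) = -2*X*(4 + 5) = -2*X*9 = -18*X)
R(s, B) = 10 + B (R(s, B) = B + 10 = 10 + B)
C + R(Z(4), -7) = 205 + (10 - 7) = 205 + 3 = 208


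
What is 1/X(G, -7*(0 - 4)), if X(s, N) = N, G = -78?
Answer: 1/28 ≈ 0.035714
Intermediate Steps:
1/X(G, -7*(0 - 4)) = 1/(-7*(0 - 4)) = 1/(-7*(-4)) = 1/28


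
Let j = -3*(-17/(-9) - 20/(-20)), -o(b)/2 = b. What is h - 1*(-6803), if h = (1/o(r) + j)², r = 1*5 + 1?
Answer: 110073/16 ≈ 6879.6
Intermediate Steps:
r = 6 (r = 5 + 1 = 6)
o(b) = -2*b
j = -26/3 (j = -3*(-17*(-⅑) - 20*(-1/20)) = -3*(17/9 + 1) = -3*26/9 = -26/3 ≈ -8.6667)
h = 1225/16 (h = (1/(-2*6) - 26/3)² = (1/(-12) - 26/3)² = (-1/12 - 26/3)² = (-35/4)² = 1225/16 ≈ 76.563)
h - 1*(-6803) = 1225/16 - 1*(-6803) = 1225/16 + 6803 = 110073/16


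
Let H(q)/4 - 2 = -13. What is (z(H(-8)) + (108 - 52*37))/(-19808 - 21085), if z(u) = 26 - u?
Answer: 582/13631 ≈ 0.042697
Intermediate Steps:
H(q) = -44 (H(q) = 8 + 4*(-13) = 8 - 52 = -44)
(z(H(-8)) + (108 - 52*37))/(-19808 - 21085) = ((26 - 1*(-44)) + (108 - 52*37))/(-19808 - 21085) = ((26 + 44) + (108 - 1924))/(-40893) = (70 - 1816)*(-1/40893) = -1746*(-1/40893) = 582/13631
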